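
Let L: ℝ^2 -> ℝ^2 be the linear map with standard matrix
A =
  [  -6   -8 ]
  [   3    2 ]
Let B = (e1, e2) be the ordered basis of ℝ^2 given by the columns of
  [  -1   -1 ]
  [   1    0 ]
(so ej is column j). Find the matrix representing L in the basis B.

With P the matrix whose columns are e1, e2, [L]_B = P^(-1) A P.
Column by column: L(e1) = A e1 = <-2, -1>; its B-coordinates <-1, 3> give column 1.
Continuing for each basis vector yields [L]_B = [[-1, -3], [3, -3]].

[[-1, -3], [3, -3]]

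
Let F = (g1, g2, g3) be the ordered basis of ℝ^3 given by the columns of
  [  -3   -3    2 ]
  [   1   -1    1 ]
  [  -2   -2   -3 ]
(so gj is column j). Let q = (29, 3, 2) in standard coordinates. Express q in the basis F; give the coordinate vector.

We seek scalars with c_1 g1 + ... + c_3 g3 = q; equivalently solve M c = q where the columns of M are g1, ..., g3.
Row-reducing the augmented matrix [M | q] gives c = (-4, -3, 4).
Check: -4g1 - 3g2 + 4g3 = (29, 3, 2).

(-4, -3, 4)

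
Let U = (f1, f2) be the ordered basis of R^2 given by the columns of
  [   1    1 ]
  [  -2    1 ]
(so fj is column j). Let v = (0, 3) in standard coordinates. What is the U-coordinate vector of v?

(-1, 1)

We seek scalars with c_1 f1 + c_2 f2 = v; equivalently solve M c = v where the columns of M are f1, f2.
System: c_1 + c_2 = 0, -2c_1 + c_2 = 3; solving gives c_1 = -1, c_2 = 1.
Check: -f1 + f2 = (0, 3).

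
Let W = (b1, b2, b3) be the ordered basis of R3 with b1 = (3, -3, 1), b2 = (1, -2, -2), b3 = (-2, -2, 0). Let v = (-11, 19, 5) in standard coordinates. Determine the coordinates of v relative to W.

(-3, -4, -1)

We seek scalars with c_1 b1 + ... + c_3 b3 = v; equivalently solve M c = v where the columns of M are b1, ..., b3.
Solving this 3x3 system gives c = (-3, -4, -1).
Check: -3b1 - 4b2 - b3 = (-11, 19, 5).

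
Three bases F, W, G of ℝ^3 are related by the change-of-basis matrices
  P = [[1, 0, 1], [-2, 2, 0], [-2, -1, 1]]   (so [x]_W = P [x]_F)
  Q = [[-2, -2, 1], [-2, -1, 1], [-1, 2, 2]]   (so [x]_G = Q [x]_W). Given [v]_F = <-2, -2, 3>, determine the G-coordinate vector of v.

First [v]_W = P [v]_F = <1, 0, 9>.
Then [v]_G = Q [v]_W = <7, 7, 17>.

<7, 7, 17>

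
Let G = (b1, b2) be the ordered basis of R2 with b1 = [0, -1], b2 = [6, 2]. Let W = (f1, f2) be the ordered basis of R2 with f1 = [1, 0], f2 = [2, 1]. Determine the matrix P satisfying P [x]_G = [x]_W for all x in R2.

[[2, 2], [-1, 2]]

Column j of P is [bj]_W, since P maps G-coordinates to W-coordinates.
Expressing b1 in W: b1 = 2f1 - f2, so column 1 of P is [2, -1].
Doing the same for each bj gives P = [[2, 2], [-1, 2]].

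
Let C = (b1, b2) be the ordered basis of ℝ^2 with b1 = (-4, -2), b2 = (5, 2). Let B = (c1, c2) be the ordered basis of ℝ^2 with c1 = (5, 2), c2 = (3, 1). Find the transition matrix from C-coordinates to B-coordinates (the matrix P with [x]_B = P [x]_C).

[[-2, 1], [2, 0]]

Column j of P is [bj]_B, since P maps C-coordinates to B-coordinates.
Expressing b1 in B: b1 = -2c1 + 2c2, so column 1 of P is (-2, 2).
Doing the same for each bj gives P = [[-2, 1], [2, 0]].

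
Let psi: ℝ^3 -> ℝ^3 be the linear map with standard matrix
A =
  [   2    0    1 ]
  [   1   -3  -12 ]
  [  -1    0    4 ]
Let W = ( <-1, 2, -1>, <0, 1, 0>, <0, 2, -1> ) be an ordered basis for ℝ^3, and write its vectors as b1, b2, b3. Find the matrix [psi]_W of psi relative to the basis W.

[[3, 0, 1], [-1, -3, -2], [0, 0, 3]]

With P the matrix whose columns are b1, ..., b3, [psi]_W = P^(-1) A P.
Column by column: psi(b1) = A b1 = <-3, 5, -3>; its W-coordinates <3, -1, 0> give column 1.
Continuing for each basis vector yields [psi]_W = [[3, 0, 1], [-1, -3, -2], [0, 0, 3]].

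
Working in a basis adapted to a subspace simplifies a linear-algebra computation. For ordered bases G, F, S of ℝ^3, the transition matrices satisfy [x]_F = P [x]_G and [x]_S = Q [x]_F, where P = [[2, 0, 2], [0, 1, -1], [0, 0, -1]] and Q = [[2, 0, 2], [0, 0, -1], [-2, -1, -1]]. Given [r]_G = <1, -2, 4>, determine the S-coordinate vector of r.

Apply P to get F-coordinates <10, -6, -4>, then Q to get S-coordinates.
The result is [r]_S = <12, 4, -10>.

<12, 4, -10>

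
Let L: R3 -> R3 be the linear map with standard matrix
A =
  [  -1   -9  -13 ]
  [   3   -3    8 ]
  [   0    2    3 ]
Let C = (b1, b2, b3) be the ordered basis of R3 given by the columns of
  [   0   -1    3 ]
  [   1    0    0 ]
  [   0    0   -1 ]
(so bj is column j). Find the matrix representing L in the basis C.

The j-th column of [L]_C is [L(bj)]_C.
L(b1) = A b1 = (-9, -3, 2) = -3b1 + 3b2 - 2b3, so column 1 is (-3, 3, -2).
Repeating for b2, b3 and assembling the columns gives [[-3, -3, 1], [3, -1, -1], [-2, 0, 3]].

[[-3, -3, 1], [3, -1, -1], [-2, 0, 3]]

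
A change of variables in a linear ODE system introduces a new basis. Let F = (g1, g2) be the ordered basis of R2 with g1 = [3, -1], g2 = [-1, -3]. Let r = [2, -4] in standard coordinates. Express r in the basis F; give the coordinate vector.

[r]_F is the unique c with M c = r, where M has columns g1, g2.
System: 3c_1 - c_2 = 2, -c_1 - 3c_2 = -4; solving gives c_1 = 1, c_2 = 1.
Check: g1 + g2 = [2, -4].

[1, 1]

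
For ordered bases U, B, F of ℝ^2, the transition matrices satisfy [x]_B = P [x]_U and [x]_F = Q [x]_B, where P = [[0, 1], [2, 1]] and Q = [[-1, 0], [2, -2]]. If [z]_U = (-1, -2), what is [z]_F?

(2, 4)

First [z]_B = P [z]_U = (-2, -4).
Then [z]_F = Q [z]_B = (2, 4).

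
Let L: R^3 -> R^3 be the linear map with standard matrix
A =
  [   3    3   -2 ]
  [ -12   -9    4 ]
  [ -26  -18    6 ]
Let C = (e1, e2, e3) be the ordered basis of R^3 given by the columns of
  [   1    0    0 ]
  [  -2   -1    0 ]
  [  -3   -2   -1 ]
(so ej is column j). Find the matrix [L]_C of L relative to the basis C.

[[3, 1, 2], [0, -3, 0], [-1, -3, 0]]

Let P have columns e1, ..., e3. Then [L]_C = P^(-1) A P.
Here det P = 1, so P^(-1) is integer; computing A P first and then P^(-1)(A P) gives [[3, 1, 2], [0, -3, 0], [-1, -3, 0]].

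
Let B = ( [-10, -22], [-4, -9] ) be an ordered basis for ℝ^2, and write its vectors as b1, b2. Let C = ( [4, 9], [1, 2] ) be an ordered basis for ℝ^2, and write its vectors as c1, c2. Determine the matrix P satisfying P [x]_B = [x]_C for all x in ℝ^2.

[[-2, -1], [-2, 0]]

Column j of P is [bj]_C, since P maps B-coordinates to C-coordinates.
Expressing b1 in C: b1 = -2c1 - 2c2, so column 1 of P is [-2, -2].
Doing the same for each bj gives P = [[-2, -1], [-2, 0]].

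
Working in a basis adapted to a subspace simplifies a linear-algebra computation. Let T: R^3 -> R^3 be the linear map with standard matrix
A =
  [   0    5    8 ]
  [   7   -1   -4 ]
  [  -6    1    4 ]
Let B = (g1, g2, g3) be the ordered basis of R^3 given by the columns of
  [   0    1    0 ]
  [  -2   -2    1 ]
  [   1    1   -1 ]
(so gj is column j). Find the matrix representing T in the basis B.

The j-th column of [T]_B is [T(gj)]_B.
T(g1) = A g1 = (-2, -2, 2) = 2g1 - 2g2 - 2g3, so column 1 is (2, -2, -2).
Repeating for g2, g3 and assembling the columns gives [[2, 1, 3], [-2, -2, -3], [-2, 3, 3]].

[[2, 1, 3], [-2, -2, -3], [-2, 3, 3]]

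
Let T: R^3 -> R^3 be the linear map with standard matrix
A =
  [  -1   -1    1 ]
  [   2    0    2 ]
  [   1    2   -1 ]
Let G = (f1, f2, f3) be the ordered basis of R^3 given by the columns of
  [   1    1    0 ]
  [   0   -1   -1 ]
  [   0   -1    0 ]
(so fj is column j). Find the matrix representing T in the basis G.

Let P have columns f1, ..., f3. Then [T]_G = P^(-1) A P.
Here det P = -1, so P^(-1) is integer; computing A P first and then P^(-1)(A P) gives [[0, -1, -1], [-1, 0, 2], [-1, 0, -2]].

[[0, -1, -1], [-1, 0, 2], [-1, 0, -2]]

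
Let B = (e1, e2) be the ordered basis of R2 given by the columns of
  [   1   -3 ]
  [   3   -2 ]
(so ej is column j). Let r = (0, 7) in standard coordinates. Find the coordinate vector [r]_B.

We seek scalars with c_1 e1 + c_2 e2 = r; equivalently solve M c = r where the columns of M are e1, e2.
System: c_1 - 3c_2 = 0, 3c_1 - 2c_2 = 7; solving gives c_1 = 3, c_2 = 1.
Check: 3e1 + e2 = (0, 7).

(3, 1)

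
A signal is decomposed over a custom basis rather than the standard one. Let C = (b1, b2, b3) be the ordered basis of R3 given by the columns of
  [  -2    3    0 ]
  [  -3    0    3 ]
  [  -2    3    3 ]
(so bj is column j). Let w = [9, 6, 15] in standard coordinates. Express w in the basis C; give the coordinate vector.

[w]_C is the unique c with M c = w, where M has columns b1, ..., b3.
Row-reducing the augmented matrix [M | w] gives c = (0, 3, 2).
Check: 0·b1 + 3b2 + 2b3 = [9, 6, 15].

[0, 3, 2]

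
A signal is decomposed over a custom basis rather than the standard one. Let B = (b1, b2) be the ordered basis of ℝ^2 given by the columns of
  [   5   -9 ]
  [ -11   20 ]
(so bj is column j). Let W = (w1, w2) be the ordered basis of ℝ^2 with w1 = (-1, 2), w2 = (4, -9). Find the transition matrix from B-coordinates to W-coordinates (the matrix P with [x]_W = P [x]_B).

[[-1, 1], [1, -2]]

Take x = bj: its B-coordinates are the j-th standard unit vector, so P e_j — column j of P — equals [bj]_W.
b1 = -w1 + w2, giving column 1 = (-1, 1); repeating for each j gives P = [[-1, 1], [1, -2]].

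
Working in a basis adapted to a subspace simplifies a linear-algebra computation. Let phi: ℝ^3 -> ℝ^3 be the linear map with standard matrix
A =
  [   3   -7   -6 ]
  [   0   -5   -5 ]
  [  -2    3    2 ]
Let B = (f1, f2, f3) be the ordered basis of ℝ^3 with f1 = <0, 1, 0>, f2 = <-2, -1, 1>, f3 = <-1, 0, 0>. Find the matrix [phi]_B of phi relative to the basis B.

[[-2, 3, 2], [3, 3, 2], [1, -1, -1]]

With P the matrix whose columns are f1, ..., f3, [phi]_B = P^(-1) A P.
Column by column: phi(f1) = A f1 = <-7, -5, 3>; its B-coordinates <-2, 3, 1> give column 1.
Continuing for each basis vector yields [phi]_B = [[-2, 3, 2], [3, 3, 2], [1, -1, -1]].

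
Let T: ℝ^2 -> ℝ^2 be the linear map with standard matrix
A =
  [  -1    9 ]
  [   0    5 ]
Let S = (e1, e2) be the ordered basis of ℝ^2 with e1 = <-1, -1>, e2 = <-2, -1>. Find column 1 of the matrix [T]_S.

<2, 3>

Compute T(e1) = A e1 = <-8, -5> in standard coordinates.
Then write this in S-coordinates: solve for y in y_1 e1 + y_2 e2 = <-8, -5>.
This gives y = <2, 3>, which is column 1 of [T]_S.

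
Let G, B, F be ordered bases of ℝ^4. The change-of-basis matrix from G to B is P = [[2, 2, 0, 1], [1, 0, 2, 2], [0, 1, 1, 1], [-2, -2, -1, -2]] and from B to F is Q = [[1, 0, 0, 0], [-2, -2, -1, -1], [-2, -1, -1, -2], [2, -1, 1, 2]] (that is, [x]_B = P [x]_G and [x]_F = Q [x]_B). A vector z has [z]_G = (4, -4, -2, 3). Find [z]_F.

(3, -11, -1, -11)

First [z]_B = P [z]_G = (3, 6, -3, -4).
Then [z]_F = Q [z]_B = (3, -11, -1, -11).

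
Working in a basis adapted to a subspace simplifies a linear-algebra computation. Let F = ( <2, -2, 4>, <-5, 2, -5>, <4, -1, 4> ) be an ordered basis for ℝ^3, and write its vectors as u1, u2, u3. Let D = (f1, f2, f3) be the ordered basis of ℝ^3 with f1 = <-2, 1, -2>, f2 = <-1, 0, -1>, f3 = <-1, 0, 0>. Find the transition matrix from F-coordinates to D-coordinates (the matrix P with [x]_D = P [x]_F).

Column j of P is [uj]_D, since P maps F-coordinates to D-coordinates.
Expressing u1 in D: u1 = -2f1 + 0·f2 + 2f3, so column 1 of P is <-2, 0, 2>.
Doing the same for each uj gives P = [[-2, 2, -1], [0, 1, -2], [2, 0, 0]].

[[-2, 2, -1], [0, 1, -2], [2, 0, 0]]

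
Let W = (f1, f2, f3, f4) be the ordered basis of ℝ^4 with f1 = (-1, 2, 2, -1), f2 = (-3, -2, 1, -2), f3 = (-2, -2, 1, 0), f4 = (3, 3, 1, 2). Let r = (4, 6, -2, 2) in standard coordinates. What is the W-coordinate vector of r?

Write r = c_1 f1 + ... + c_4 f4 and solve for the c_i.
Gaussian elimination on [M | r] yields c = (2, -4, 0, -2).
Check: 2f1 - 4f2 + 0·f3 - 2f4 = (4, 6, -2, 2).

(2, -4, 0, -2)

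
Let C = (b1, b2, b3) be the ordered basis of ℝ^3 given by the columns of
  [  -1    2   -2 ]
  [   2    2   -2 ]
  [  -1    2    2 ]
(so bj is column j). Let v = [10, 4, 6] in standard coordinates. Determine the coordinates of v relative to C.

[-2, 3, -1]

Write v = c_1 b1 + ... + c_3 b3 and solve for the c_i.
Row-reducing the augmented matrix [M | v] gives c = (-2, 3, -1).
Check: -2b1 + 3b2 - b3 = [10, 4, 6].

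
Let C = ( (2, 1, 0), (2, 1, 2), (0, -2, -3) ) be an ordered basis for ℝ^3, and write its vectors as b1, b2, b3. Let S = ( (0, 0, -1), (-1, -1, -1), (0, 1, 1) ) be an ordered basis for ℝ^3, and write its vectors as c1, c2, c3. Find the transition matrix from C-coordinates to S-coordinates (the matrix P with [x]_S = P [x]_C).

[[1, -1, 1], [-2, -2, 0], [-1, -1, -2]]

Take x = bj: its C-coordinates are the j-th standard unit vector, so P e_j — column j of P — equals [bj]_S.
b1 = c1 - 2c2 - c3, giving column 1 = (1, -2, -1); repeating for each j gives P = [[1, -1, 1], [-2, -2, 0], [-1, -1, -2]].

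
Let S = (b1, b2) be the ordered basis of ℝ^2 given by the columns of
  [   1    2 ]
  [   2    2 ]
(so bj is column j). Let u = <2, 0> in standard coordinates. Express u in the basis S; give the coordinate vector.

[u]_S is the unique c with M c = u, where M has columns b1, b2.
System: c_1 + 2c_2 = 2, 2c_1 + 2c_2 = 0; solving gives c_1 = -2, c_2 = 2.
Check: -2b1 + 2b2 = <2, 0>.

<-2, 2>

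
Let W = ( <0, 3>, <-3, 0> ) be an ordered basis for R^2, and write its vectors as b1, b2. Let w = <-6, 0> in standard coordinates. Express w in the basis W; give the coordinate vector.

We seek scalars with c_1 b1 + c_2 b2 = w; equivalently solve M c = w where the columns of M are b1, b2.
System: 0c_1 - 3c_2 = -6, 3c_1 + 0c_2 = 0; solving gives c_1 = 0, c_2 = 2.
Check: 0·b1 + 2b2 = <-6, 0>.

<0, 2>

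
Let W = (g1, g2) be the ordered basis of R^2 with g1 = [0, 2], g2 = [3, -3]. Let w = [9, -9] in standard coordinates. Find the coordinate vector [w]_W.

We seek scalars with c_1 g1 + c_2 g2 = w; equivalently solve M c = w where the columns of M are g1, g2.
System: 0c_1 + 3c_2 = 9, 2c_1 - 3c_2 = -9; solving gives c_1 = 0, c_2 = 3.
Check: 0·g1 + 3g2 = [9, -9].

[0, 3]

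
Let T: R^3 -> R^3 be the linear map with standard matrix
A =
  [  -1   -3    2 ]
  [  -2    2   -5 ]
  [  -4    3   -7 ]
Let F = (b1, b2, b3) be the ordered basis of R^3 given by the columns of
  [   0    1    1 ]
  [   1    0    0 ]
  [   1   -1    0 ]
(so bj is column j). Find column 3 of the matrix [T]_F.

Column 3 of [T]_F is the F-coordinate vector of T(b3).
In standard coordinates T(b3) = A b3 = (-1, -2, -4).
Converting to F: (-1, -2, -4) = -2b1 + 2b2 - 3b3, so the coordinate vector is (-2, 2, -3).

(-2, 2, -3)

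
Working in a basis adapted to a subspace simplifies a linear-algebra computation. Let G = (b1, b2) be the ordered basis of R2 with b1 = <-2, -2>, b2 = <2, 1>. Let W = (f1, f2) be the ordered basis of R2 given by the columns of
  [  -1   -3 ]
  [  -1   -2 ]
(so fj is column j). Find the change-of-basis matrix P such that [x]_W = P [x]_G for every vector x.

Let M have columns bj and N have columns fj. Then for every x, N [x]_W = x = M [x]_G, so P = N^(-1) M.
Since det N = -1, N^(-1) has integer entries; multiplying gives P = [[2, 1], [0, -1]].

[[2, 1], [0, -1]]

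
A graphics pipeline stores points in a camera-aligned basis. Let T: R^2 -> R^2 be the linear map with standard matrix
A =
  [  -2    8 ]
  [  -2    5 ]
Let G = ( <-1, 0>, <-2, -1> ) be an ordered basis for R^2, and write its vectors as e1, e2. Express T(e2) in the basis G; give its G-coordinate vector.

Compute T(e2) = A e2 = <-4, -1> in standard coordinates.
Then write this in G-coordinates: solve for y in y_1 e1 + y_2 e2 = <-4, -1>.
This gives y = <2, 1>, which is column 2 of [T]_G.

<2, 1>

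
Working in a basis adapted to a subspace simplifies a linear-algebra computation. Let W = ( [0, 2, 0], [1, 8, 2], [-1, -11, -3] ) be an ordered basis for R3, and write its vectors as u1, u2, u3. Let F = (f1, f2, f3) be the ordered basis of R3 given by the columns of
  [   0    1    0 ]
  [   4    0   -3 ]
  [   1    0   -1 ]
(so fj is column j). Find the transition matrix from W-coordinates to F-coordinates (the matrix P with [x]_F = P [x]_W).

Take x = uj: its W-coordinates are the j-th standard unit vector, so P e_j — column j of P — equals [uj]_F.
u1 = 2f1 + 0·f2 + 2f3, giving column 1 = [2, 0, 2]; repeating for each j gives P = [[2, 2, -2], [0, 1, -1], [2, 0, 1]].

[[2, 2, -2], [0, 1, -1], [2, 0, 1]]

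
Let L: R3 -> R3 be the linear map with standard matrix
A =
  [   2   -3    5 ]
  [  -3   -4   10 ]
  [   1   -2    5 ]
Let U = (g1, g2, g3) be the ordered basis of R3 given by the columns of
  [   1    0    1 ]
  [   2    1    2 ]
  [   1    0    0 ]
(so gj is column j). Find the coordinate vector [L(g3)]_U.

(-3, -3, -1)

Column 3 of [L]_U is the U-coordinate vector of L(g3).
In standard coordinates L(g3) = A g3 = (-4, -11, -3).
Converting to U: (-4, -11, -3) = -3g1 - 3g2 - g3, so the coordinate vector is (-3, -3, -1).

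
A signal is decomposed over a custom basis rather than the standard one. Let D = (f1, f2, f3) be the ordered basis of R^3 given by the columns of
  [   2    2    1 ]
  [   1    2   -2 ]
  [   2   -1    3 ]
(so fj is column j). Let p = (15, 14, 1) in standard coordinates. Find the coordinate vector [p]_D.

(4, 4, -1)

[p]_D is the unique c with M c = p, where M has columns f1, ..., f3.
Solving this 3x3 system gives c = (4, 4, -1).
Check: 4f1 + 4f2 - f3 = (15, 14, 1).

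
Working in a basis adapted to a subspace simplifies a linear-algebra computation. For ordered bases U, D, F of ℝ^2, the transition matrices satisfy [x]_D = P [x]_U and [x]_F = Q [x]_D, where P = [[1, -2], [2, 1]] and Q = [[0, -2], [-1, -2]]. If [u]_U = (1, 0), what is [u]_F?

Apply P to get D-coordinates (1, 2), then Q to get F-coordinates.
The result is [u]_F = (-4, -5).

(-4, -5)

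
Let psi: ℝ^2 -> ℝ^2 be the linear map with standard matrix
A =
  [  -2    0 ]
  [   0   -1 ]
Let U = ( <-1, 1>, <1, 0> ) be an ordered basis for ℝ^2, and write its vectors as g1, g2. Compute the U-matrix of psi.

The j-th column of [psi]_U is [psi(gj)]_U.
psi(g1) = A g1 = <2, -1> = -g1 + g2, so column 1 is <-1, 1>.
Repeating for g2 and assembling the columns gives [[-1, 0], [1, -2]].

[[-1, 0], [1, -2]]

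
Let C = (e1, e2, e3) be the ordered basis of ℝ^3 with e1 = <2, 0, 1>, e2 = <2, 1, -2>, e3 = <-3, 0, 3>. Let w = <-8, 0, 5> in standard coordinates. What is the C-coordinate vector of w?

[w]_C is the unique c with M c = w, where M has columns e1, ..., e3.
Solving this 3x3 system gives c = (-1, 0, 2).
Check: -e1 + 0·e2 + 2e3 = <-8, 0, 5>.

<-1, 0, 2>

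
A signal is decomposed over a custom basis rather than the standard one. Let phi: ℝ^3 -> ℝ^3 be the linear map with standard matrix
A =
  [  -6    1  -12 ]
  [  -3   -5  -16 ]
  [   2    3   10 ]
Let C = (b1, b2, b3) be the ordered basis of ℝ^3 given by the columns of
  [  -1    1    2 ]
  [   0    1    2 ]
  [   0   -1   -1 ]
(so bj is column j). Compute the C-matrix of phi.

Let P have columns b1, ..., b3. Then [phi]_C = P^(-1) A P.
Here det P = -1, so P^(-1) is integer; computing A P first and then P^(-1)(A P) gives [[-3, 1, -2], [1, 2, 0], [1, 3, 0]].

[[-3, 1, -2], [1, 2, 0], [1, 3, 0]]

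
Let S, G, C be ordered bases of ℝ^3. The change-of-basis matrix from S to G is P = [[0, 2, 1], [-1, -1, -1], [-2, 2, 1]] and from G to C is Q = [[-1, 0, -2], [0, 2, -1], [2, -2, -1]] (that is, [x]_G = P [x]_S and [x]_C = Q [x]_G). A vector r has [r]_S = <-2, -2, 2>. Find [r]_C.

Apply P to get G-coordinates <-2, 2, 2>, then Q to get C-coordinates.
The result is [r]_C = <-2, 2, -10>.

<-2, 2, -10>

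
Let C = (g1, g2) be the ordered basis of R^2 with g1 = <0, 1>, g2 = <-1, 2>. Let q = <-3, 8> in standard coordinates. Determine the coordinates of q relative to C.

We seek scalars with c_1 g1 + c_2 g2 = q; equivalently solve M c = q where the columns of M are g1, g2.
System: 0c_1 - c_2 = -3, c_1 + 2c_2 = 8; solving gives c_1 = 2, c_2 = 3.
Check: 2g1 + 3g2 = <-3, 8>.

<2, 3>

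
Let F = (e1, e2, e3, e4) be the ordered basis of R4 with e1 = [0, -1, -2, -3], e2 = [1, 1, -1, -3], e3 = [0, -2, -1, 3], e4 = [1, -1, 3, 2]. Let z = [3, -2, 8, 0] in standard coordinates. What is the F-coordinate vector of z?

[z]_F is the unique c with M c = z, where M has columns e1, ..., e4.
Gaussian elimination on [M | z] yields c = (1, 0, -1, 3).
Check: e1 + 0·e2 - e3 + 3e4 = [3, -2, 8, 0].

[1, 0, -1, 3]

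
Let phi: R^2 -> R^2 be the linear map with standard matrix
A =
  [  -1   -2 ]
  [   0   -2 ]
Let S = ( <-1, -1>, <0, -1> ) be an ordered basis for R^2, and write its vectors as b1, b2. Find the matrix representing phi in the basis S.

[[-3, -2], [1, 0]]

With P the matrix whose columns are b1, b2, [phi]_S = P^(-1) A P.
Column by column: phi(b1) = A b1 = <3, 2>; its S-coordinates <-3, 1> give column 1.
Continuing for each basis vector yields [phi]_S = [[-3, -2], [1, 0]].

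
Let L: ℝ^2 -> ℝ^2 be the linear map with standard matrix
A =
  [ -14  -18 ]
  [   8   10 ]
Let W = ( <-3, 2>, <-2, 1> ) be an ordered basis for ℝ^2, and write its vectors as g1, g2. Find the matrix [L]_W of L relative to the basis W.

[[-2, -2], [0, -2]]

Let P have columns g1, g2. Then [L]_W = P^(-1) A P.
Here det P = 1, so P^(-1) is integer; computing A P first and then P^(-1)(A P) gives [[-2, -2], [0, -2]].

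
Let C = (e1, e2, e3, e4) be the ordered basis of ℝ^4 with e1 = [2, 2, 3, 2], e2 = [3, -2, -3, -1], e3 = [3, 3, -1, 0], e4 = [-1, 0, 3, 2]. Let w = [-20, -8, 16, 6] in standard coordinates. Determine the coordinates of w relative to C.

[0, -2, -4, 2]

We seek scalars with c_1 e1 + ... + c_4 e4 = w; equivalently solve M c = w where the columns of M are e1, ..., e4.
Solving this 4x4 system gives c = (0, -2, -4, 2).
Check: 0·e1 - 2e2 - 4e3 + 2e4 = [-20, -8, 16, 6].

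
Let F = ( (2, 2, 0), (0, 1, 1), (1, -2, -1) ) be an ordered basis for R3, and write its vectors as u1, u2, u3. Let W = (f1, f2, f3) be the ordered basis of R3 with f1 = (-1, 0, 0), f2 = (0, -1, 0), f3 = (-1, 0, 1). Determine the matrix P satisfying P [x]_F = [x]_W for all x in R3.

[[-2, -1, 0], [-2, -1, 2], [0, 1, -1]]

Take x = uj: its F-coordinates are the j-th standard unit vector, so P e_j — column j of P — equals [uj]_W.
u1 = -2f1 - 2f2 + 0·f3, giving column 1 = (-2, -2, 0); repeating for each j gives P = [[-2, -1, 0], [-2, -1, 2], [0, 1, -1]].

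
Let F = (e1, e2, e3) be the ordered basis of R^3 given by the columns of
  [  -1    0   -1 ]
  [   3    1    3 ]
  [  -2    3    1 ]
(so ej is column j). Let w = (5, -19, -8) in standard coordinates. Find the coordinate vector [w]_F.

Write w = c_1 e1 + ... + c_3 e3 and solve for the c_i.
Gaussian elimination on [M | w] yields c = (-3, -4, -2).
Check: -3e1 - 4e2 - 2e3 = (5, -19, -8).

(-3, -4, -2)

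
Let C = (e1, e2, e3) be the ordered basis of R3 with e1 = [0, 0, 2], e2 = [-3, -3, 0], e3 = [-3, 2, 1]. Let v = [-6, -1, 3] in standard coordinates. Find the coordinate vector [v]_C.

We seek scalars with c_1 e1 + ... + c_3 e3 = v; equivalently solve M c = v where the columns of M are e1, ..., e3.
Gaussian elimination on [M | v] yields c = (1, 1, 1).
Check: e1 + e2 + e3 = [-6, -1, 3].

[1, 1, 1]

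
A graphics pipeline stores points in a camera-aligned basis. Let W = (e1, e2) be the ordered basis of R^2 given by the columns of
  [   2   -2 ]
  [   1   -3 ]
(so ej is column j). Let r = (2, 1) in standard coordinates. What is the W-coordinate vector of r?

[r]_W is the unique c with M c = r, where M has columns e1, e2.
System: 2c_1 - 2c_2 = 2, c_1 - 3c_2 = 1; solving gives c_1 = 1, c_2 = 0.
Check: e1 + 0·e2 = (2, 1).

(1, 0)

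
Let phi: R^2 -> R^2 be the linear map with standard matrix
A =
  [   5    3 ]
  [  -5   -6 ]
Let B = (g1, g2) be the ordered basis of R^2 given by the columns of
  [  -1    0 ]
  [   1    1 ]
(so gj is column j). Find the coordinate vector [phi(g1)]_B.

Column 1 of [phi]_B is the B-coordinate vector of phi(g1).
In standard coordinates phi(g1) = A g1 = <-2, -1>.
Converting to B: <-2, -1> = 2g1 - 3g2, so the coordinate vector is <2, -3>.

<2, -3>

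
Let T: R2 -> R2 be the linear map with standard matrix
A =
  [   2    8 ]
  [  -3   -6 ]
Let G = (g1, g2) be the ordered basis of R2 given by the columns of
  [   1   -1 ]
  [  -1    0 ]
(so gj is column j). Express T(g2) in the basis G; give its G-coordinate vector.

Column 2 of [T]_G is the G-coordinate vector of T(g2).
In standard coordinates T(g2) = A g2 = <-2, 3>.
Converting to G: <-2, 3> = -3g1 - g2, so the coordinate vector is <-3, -1>.

<-3, -1>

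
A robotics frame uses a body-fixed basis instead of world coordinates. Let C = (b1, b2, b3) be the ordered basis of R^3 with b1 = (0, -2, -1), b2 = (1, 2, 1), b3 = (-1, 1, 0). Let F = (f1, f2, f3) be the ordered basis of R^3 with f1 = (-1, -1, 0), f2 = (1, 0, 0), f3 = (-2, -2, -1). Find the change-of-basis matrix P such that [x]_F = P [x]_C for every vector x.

[[0, 0, -1], [2, -1, -2], [1, -1, 0]]

Column j of P is [bj]_F, since P maps C-coordinates to F-coordinates.
Expressing b1 in F: b1 = 0·f1 + 2f2 + f3, so column 1 of P is (0, 2, 1).
Doing the same for each bj gives P = [[0, 0, -1], [2, -1, -2], [1, -1, 0]].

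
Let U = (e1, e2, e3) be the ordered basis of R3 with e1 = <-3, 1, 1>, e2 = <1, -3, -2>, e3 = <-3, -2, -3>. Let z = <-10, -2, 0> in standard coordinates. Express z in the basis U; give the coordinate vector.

Write z = c_1 e1 + ... + c_3 e3 and solve for the c_i.
Gaussian elimination on [M | z] yields c = (4, 2, 0).
Check: 4e1 + 2e2 + 0·e3 = <-10, -2, 0>.

<4, 2, 0>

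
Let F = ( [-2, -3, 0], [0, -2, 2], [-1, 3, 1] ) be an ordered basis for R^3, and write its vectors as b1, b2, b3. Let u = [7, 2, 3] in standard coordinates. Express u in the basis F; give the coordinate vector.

[-3, 2, -1]

[u]_F is the unique c with M c = u, where M has columns b1, ..., b3.
Row-reducing the augmented matrix [M | u] gives c = (-3, 2, -1).
Check: -3b1 + 2b2 - b3 = [7, 2, 3].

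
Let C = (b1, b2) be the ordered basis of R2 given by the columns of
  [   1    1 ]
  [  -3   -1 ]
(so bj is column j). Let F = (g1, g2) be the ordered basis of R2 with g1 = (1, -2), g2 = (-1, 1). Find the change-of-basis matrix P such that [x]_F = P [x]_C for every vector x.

[[2, 0], [1, -1]]

Take x = bj: its C-coordinates are the j-th standard unit vector, so P e_j — column j of P — equals [bj]_F.
b1 = 2g1 + g2, giving column 1 = (2, 1); repeating for each j gives P = [[2, 0], [1, -1]].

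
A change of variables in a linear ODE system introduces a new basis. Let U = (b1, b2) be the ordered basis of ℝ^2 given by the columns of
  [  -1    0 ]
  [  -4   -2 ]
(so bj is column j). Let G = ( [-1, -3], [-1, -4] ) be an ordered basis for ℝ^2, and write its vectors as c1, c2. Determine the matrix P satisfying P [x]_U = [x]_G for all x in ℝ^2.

Take x = bj: its U-coordinates are the j-th standard unit vector, so P e_j — column j of P — equals [bj]_G.
b1 = 0·c1 + c2, giving column 1 = [0, 1]; repeating for each j gives P = [[0, -2], [1, 2]].

[[0, -2], [1, 2]]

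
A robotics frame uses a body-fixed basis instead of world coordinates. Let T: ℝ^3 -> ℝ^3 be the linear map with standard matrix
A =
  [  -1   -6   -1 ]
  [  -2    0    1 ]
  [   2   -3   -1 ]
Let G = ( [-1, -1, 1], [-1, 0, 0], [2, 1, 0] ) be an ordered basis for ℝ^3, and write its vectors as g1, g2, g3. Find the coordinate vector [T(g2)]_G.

Column 2 of [T]_G is the G-coordinate vector of T(g2).
In standard coordinates T(g2) = A g2 = [1, 2, -2].
Converting to G: [1, 2, -2] = -2g1 + g2 + 0·g3, so the coordinate vector is [-2, 1, 0].

[-2, 1, 0]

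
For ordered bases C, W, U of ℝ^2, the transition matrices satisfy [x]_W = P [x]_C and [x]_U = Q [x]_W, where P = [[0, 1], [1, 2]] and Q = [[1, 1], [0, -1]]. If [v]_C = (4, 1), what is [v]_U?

(7, -6)

First [v]_W = P [v]_C = (1, 6).
Then [v]_U = Q [v]_W = (7, -6).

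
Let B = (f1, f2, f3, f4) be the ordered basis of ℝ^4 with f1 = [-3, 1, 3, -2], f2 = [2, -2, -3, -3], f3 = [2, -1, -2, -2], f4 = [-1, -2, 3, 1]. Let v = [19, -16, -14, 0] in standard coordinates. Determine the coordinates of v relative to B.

[-4, 1, 4, 3]

[v]_B is the unique c with M c = v, where M has columns f1, ..., f4.
Row-reducing the augmented matrix [M | v] gives c = (-4, 1, 4, 3).
Check: -4f1 + f2 + 4f3 + 3f4 = [19, -16, -14, 0].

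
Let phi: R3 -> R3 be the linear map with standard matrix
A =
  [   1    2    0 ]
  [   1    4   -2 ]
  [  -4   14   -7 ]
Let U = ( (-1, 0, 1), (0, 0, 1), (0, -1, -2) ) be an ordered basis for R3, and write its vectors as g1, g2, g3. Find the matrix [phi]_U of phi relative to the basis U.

[[1, 0, 2], [2, -3, -2], [3, 2, 0]]

The j-th column of [phi]_U is [phi(gj)]_U.
phi(g1) = A g1 = (-1, -3, -3) = g1 + 2g2 + 3g3, so column 1 is (1, 2, 3).
Repeating for g2, g3 and assembling the columns gives [[1, 0, 2], [2, -3, -2], [3, 2, 0]].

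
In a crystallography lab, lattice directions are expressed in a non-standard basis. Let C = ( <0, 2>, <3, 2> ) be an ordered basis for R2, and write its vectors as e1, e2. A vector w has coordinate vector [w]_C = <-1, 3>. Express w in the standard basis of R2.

The coordinates say w = -e1 + 3e2; adding the scaled basis vectors gives <9, 4>.

<9, 4>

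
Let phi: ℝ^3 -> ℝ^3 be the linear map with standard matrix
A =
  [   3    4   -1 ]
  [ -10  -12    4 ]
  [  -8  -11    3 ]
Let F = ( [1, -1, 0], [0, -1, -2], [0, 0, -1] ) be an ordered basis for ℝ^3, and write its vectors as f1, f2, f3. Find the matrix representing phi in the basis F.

[[-1, -2, 1], [-1, -2, 3], [-1, -1, -3]]

Let P have columns f1, ..., f3. Then [phi]_F = P^(-1) A P.
Here det P = 1, so P^(-1) is integer; computing A P first and then P^(-1)(A P) gives [[-1, -2, 1], [-1, -2, 3], [-1, -1, -3]].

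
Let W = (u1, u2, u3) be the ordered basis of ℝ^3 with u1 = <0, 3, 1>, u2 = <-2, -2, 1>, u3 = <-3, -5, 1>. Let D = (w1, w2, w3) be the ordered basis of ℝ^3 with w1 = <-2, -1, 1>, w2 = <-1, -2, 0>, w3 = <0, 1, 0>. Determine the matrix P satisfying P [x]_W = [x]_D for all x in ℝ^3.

[[1, 1, 1], [-2, 0, 1], [0, -1, -2]]

Take x = uj: its W-coordinates are the j-th standard unit vector, so P e_j — column j of P — equals [uj]_D.
u1 = w1 - 2w2 + 0·w3, giving column 1 = <1, -2, 0>; repeating for each j gives P = [[1, 1, 1], [-2, 0, 1], [0, -1, -2]].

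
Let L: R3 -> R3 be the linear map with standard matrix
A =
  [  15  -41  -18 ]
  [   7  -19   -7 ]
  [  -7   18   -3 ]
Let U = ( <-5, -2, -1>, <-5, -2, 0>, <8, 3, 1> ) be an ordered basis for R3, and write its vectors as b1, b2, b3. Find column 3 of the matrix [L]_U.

Column 3 of [L]_U is the U-coordinate vector of L(b3).
In standard coordinates L(b3) = A b3 = <-21, -8, -5>.
Converting to U: <-21, -8, -5> = 3b1 - 2b2 - 2b3, so the coordinate vector is <3, -2, -2>.

<3, -2, -2>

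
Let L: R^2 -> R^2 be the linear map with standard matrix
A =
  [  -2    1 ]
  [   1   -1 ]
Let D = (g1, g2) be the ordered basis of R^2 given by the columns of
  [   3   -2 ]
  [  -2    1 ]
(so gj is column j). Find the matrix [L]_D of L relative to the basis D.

Let P have columns g1, g2. Then [L]_D = P^(-1) A P.
Here det P = -1, so P^(-1) is integer; computing A P first and then P^(-1)(A P) gives [[-2, 1], [1, -1]].

[[-2, 1], [1, -1]]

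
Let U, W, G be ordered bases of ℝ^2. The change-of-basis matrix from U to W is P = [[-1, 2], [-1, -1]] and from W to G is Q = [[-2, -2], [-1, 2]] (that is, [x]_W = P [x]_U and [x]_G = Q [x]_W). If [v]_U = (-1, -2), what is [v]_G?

First [v]_W = P [v]_U = (-3, 3).
Then [v]_G = Q [v]_W = (0, 9).

(0, 9)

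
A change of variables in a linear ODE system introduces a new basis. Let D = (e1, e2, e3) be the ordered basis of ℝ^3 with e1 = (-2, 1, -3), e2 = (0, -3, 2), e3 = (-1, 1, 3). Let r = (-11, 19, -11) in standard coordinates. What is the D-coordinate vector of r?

We seek scalars with c_1 e1 + ... + c_3 e3 = r; equivalently solve M c = r where the columns of M are e1, ..., e3.
Solving this 3x3 system gives c = (4, -4, 3).
Check: 4e1 - 4e2 + 3e3 = (-11, 19, -11).

(4, -4, 3)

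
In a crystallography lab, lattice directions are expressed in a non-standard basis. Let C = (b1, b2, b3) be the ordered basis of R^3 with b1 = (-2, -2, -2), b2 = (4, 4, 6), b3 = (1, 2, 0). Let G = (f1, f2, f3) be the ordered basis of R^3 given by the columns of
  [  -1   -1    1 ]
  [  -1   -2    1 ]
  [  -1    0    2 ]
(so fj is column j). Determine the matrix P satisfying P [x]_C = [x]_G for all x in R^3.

Let M have columns bj and N have columns fj. Then for every x, N [x]_G = x = M [x]_C, so P = N^(-1) M.
Since det N = 1, N^(-1) has integer entries; multiplying gives P = [[2, -2, 0], [0, 0, -1], [0, 2, 0]].

[[2, -2, 0], [0, 0, -1], [0, 2, 0]]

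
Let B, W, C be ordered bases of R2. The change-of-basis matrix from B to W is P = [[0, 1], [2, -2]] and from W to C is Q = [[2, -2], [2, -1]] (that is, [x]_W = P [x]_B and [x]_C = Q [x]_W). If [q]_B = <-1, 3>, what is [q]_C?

<22, 14>

Composing the changes, [q]_C = Q P [q]_B.
Q P = [[-4, 6], [-2, 4]]; applying this to <-1, 3> gives <22, 14>.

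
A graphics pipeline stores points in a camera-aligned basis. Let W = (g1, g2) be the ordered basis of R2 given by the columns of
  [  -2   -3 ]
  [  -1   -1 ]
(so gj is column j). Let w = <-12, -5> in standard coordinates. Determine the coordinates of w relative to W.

[w]_W is the unique c with M c = w, where M has columns g1, g2.
System: -2c_1 - 3c_2 = -12, -c_1 - c_2 = -5; solving gives c_1 = 3, c_2 = 2.
Check: 3g1 + 2g2 = <-12, -5>.

<3, 2>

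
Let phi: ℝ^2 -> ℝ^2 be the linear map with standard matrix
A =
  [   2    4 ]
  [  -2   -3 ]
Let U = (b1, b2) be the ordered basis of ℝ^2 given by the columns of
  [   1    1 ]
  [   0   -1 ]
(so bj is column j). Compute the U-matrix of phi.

[[0, -1], [2, -1]]

Let P have columns b1, b2. Then [phi]_U = P^(-1) A P.
Here det P = -1, so P^(-1) is integer; computing A P first and then P^(-1)(A P) gives [[0, -1], [2, -1]].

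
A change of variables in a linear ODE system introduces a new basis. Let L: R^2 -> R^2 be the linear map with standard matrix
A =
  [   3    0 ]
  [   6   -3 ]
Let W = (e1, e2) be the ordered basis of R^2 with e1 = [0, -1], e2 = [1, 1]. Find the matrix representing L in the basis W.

[[-3, 0], [0, 3]]

With P the matrix whose columns are e1, e2, [L]_W = P^(-1) A P.
Column by column: L(e1) = A e1 = [0, 3]; its W-coordinates [-3, 0] give column 1.
Continuing for each basis vector yields [L]_W = [[-3, 0], [0, 3]].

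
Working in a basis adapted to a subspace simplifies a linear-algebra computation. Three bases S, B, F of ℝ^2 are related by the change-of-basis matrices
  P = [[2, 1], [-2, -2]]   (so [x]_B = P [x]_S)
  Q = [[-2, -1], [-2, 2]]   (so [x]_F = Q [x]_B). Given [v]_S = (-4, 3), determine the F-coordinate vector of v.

Apply P to get B-coordinates (-5, 2), then Q to get F-coordinates.
The result is [v]_F = (8, 14).

(8, 14)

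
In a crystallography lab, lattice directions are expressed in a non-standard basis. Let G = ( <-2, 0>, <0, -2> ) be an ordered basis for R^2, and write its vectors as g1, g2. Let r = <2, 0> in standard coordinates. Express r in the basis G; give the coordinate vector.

<-1, 0>

Write r = c_1 g1 + c_2 g2 and solve for the c_i.
System: -2c_1 + 0c_2 = 2, 0c_1 - 2c_2 = 0; solving gives c_1 = -1, c_2 = 0.
Check: -g1 + 0·g2 = <2, 0>.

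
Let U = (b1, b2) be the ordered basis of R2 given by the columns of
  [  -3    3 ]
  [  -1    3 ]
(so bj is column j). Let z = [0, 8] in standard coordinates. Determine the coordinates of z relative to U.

[4, 4]

We seek scalars with c_1 b1 + c_2 b2 = z; equivalently solve M c = z where the columns of M are b1, b2.
System: -3c_1 + 3c_2 = 0, -c_1 + 3c_2 = 8; solving gives c_1 = 4, c_2 = 4.
Check: 4b1 + 4b2 = [0, 8].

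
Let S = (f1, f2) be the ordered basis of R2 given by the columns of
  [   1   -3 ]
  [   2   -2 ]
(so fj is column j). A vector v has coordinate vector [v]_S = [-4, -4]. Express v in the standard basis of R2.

[8, 0]

By definition v = -4f1 - 4f2.
Summing componentwise gives [8, 0].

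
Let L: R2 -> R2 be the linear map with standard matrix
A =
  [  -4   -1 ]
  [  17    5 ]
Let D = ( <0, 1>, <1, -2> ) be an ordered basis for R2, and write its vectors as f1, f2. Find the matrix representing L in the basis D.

Let P have columns f1, f2. Then [L]_D = P^(-1) A P.
Here det P = -1, so P^(-1) is integer; computing A P first and then P^(-1)(A P) gives [[3, 3], [-1, -2]].

[[3, 3], [-1, -2]]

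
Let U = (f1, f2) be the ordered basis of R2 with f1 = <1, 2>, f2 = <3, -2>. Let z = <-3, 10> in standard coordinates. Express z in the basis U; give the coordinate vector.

<3, -2>

[z]_U is the unique c with M c = z, where M has columns f1, f2.
System: c_1 + 3c_2 = -3, 2c_1 - 2c_2 = 10; solving gives c_1 = 3, c_2 = -2.
Check: 3f1 - 2f2 = <-3, 10>.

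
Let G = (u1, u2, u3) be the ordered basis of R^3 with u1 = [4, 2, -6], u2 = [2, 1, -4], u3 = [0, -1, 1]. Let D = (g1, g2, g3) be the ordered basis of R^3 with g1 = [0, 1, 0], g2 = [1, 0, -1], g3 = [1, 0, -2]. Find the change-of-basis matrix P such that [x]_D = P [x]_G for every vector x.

[[2, 1, -1], [2, 0, 1], [2, 2, -1]]

Take x = uj: its G-coordinates are the j-th standard unit vector, so P e_j — column j of P — equals [uj]_D.
u1 = 2g1 + 2g2 + 2g3, giving column 1 = [2, 2, 2]; repeating for each j gives P = [[2, 1, -1], [2, 0, 1], [2, 2, -1]].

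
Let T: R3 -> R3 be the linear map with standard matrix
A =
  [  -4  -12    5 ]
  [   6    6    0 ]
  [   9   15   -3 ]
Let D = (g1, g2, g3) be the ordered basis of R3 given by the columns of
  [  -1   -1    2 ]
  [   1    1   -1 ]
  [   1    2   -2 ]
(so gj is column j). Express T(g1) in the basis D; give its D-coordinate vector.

Compute T(g1) = A g1 = <-3, 0, 3> in standard coordinates.
Then write this in D-coordinates: solve for y in y_1 g1 + ... + y_3 g3 = <-3, 0, 3>.
This gives y = <-3, 0, -3>, which is column 1 of [T]_D.

<-3, 0, -3>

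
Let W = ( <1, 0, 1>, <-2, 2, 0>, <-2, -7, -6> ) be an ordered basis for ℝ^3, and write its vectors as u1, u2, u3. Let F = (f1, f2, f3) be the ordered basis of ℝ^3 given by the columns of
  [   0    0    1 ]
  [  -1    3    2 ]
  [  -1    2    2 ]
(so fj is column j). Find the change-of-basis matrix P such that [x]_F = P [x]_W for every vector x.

Take x = uj: its W-coordinates are the j-th standard unit vector, so P e_j — column j of P — equals [uj]_F.
u1 = -f1 - f2 + f3, giving column 1 = <-1, -1, 1>; repeating for each j gives P = [[-1, 0, 0], [-1, 2, -1], [1, -2, -2]].

[[-1, 0, 0], [-1, 2, -1], [1, -2, -2]]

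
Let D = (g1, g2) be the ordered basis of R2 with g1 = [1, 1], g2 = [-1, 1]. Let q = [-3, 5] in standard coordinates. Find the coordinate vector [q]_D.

[q]_D is the unique c with M c = q, where M has columns g1, g2.
System: c_1 - c_2 = -3, c_1 + c_2 = 5; solving gives c_1 = 1, c_2 = 4.
Check: g1 + 4g2 = [-3, 5].

[1, 4]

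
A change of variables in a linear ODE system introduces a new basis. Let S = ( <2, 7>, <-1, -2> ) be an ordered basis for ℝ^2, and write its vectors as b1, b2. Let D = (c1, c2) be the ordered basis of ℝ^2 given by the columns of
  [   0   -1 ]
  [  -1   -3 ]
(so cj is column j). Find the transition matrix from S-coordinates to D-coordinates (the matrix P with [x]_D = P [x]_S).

[[-1, -1], [-2, 1]]

Let M have columns bj and N have columns cj. Then for every x, N [x]_D = x = M [x]_S, so P = N^(-1) M.
Since det N = -1, N^(-1) has integer entries; multiplying gives P = [[-1, -1], [-2, 1]].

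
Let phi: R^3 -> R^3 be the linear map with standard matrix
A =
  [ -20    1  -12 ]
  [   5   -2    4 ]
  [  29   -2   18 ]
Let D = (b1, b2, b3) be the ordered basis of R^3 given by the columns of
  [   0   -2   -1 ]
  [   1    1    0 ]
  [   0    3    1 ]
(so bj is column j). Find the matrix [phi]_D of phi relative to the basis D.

[[-1, 1, 2], [-1, -1, -3], [1, -3, -2]]

Let P have columns b1, ..., b3. Then [phi]_D = P^(-1) A P.
Here det P = -1, so P^(-1) is integer; computing A P first and then P^(-1)(A P) gives [[-1, 1, 2], [-1, -1, -3], [1, -3, -2]].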